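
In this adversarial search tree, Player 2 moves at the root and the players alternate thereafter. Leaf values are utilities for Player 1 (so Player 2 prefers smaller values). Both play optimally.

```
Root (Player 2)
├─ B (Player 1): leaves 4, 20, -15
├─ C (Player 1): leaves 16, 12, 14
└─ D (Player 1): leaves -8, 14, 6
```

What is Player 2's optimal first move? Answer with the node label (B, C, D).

D

B (Player 1): max(4, 20, -15) = 20
C (Player 1): max(16, 12, 14) = 16
D (Player 1): max(-8, 14, 6) = 14
Root (Player 2): min(20, 16, 14) = 14
Player 2 picks the child with the lowest value: D (value 14).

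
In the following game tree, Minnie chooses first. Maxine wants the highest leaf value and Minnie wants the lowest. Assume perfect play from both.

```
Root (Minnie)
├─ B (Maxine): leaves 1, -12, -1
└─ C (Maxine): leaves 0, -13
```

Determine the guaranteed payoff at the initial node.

0

B (Maxine): max(1, -12, -1) = 1
C (Maxine): max(0, -13) = 0
Root (Minnie): min(1, 0) = 0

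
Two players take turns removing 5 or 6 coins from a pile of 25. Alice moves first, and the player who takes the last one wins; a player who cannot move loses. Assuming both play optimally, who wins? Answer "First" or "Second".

i:   0  1  2  3  4  5  6  7  8  9 10 11 12 13 14 15 16 17 18 19 20 21 22 23 24 25
     L  L  L  L  L  W  W  W  W  W  W  L  L  L  L  L  W  W  W  W  W  W  L  L  L  L
Position 25 is L, so the second player wins.

Second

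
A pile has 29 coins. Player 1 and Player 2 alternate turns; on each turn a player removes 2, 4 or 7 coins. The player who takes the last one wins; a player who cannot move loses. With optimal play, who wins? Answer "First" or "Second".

First

Compute winning (W) and losing (L) positions by backward induction:
i:   0  1  2  3  4  5  6  7  8  9 10 11 12 13 14 15 16 17 18 19 20 21 22 23 24 25 26 27 28 29
     L  L  W  W  W  W  L  W  W  L  W  W  L  W  W  L  W  W  L  W  W  L  W  W  L  W  W  L  W  W
Position 29 is W, so the first player wins.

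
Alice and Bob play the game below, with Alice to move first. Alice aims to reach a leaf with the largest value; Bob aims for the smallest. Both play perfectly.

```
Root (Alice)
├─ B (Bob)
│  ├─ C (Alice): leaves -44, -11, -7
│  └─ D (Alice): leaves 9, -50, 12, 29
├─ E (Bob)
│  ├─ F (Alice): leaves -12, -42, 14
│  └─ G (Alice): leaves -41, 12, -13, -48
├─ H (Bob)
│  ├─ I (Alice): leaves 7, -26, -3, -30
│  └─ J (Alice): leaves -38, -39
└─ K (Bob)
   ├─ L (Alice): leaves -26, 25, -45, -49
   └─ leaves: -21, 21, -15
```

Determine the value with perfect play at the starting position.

12

C (Alice): max(-44, -11, -7) = -7
D (Alice): max(9, -50, 12, 29) = 29
B (Bob): min(-7, 29) = -7
F (Alice): max(-12, -42, 14) = 14
G (Alice): max(-41, 12, -13, -48) = 12
E (Bob): min(14, 12) = 12
I (Alice): max(7, -26, -3, -30) = 7
J (Alice): max(-38, -39) = -38
H (Bob): min(7, -38) = -38
L (Alice): max(-26, 25, -45, -49) = 25
K (Bob): min(25, -21, 21, -15) = -21
Root (Alice): max(-7, 12, -38, -21) = 12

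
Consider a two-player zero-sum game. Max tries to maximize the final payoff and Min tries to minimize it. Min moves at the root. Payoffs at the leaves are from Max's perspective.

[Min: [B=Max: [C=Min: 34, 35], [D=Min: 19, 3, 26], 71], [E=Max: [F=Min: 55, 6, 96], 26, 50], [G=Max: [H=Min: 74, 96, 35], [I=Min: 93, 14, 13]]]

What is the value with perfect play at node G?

H: min(74, 96, 35) = 35
I: min(93, 14, 13) = 13
G: max(35, 13) = 35

35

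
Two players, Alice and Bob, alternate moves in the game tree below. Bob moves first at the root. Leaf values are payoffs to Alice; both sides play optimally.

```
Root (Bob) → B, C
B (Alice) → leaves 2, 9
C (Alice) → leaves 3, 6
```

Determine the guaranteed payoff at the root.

6

B (Alice): max(2, 9) = 9
C (Alice): max(3, 6) = 6
Root (Bob): min(9, 6) = 6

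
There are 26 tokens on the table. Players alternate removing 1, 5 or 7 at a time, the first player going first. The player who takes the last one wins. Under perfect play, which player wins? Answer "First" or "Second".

Compute winning (W) and losing (L) positions by backward induction:
i:   0  1  2  3  4  5  6  7  8  9 10 11 12 13 14 15 16 17 18 19 20 21 22 23 24 25 26
     L  W  L  W  L  W  L  W  L  W  L  W  L  W  L  W  L  W  L  W  L  W  L  W  L  W  L
Position 26 is L, so the second player wins.

Second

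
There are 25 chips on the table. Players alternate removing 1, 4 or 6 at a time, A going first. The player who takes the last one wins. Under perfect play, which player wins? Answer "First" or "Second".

Compute winning (W) and losing (L) positions by backward induction:
i:   0  1  2  3  4  5  6  7  8  9 10 11 12 13 14 15 16 17 18 19 20 21 22 23 24 25
     L  W  L  W  W  L  W  L  W  W  L  W  L  W  W  L  W  L  W  W  L  W  L  W  W  L
Position 25 is L, so the second player wins.

Second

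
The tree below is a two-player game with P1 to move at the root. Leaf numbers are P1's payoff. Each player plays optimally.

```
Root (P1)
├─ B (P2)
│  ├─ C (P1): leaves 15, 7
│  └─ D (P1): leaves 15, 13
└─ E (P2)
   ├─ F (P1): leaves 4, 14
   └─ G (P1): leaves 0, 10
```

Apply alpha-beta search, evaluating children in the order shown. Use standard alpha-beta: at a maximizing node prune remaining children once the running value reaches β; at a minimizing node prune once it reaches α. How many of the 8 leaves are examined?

5

C [α=-∞,β=+∞]: v=15
D [α=-∞,β=15]: v=15 after child 1 ≥ β → β-cutoff, skip 1
B [α=-∞,β=+∞]: v=15
F [α=15,β=+∞]: v=14
E [α=15,β=+∞]: v=14 after child 1 ≤ α → α-cutoff, skip 1
Root [α=-∞,β=+∞]: v=15
Leaves evaluated: 5 of 8.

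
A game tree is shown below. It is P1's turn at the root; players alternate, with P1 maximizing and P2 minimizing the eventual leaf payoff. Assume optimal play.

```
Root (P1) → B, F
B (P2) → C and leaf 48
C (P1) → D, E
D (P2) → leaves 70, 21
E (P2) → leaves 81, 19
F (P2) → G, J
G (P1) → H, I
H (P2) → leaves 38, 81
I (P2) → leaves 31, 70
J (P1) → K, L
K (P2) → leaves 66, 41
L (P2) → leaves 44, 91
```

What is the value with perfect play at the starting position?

D (P2): min(70, 21) = 21
E (P2): min(81, 19) = 19
C (P1): max(21, 19) = 21
B (P2): min(21, 48) = 21
H (P2): min(38, 81) = 38
I (P2): min(31, 70) = 31
G (P1): max(38, 31) = 38
K (P2): min(66, 41) = 41
L (P2): min(44, 91) = 44
J (P1): max(41, 44) = 44
F (P2): min(38, 44) = 38
Root (P1): max(21, 38) = 38

38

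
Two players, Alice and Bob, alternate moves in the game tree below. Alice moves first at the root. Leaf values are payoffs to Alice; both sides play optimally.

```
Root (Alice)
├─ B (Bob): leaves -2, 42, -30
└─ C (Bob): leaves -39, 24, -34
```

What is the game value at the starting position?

-30

B (Bob): min(-2, 42, -30) = -30
C (Bob): min(-39, 24, -34) = -39
Root (Alice): max(-30, -39) = -30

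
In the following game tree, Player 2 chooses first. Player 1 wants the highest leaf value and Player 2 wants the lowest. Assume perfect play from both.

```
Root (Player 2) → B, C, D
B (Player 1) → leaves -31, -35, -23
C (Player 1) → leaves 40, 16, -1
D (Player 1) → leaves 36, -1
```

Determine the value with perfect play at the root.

B (Player 1): max(-31, -35, -23) = -23
C (Player 1): max(40, 16, -1) = 40
D (Player 1): max(36, -1) = 36
Root (Player 2): min(-23, 40, 36) = -23

-23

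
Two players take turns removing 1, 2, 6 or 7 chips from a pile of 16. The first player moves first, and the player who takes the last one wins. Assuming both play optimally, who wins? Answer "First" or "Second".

Second

Positions where the player to move wins (W) vs loses (L):
i:   0  1  2  3  4  5  6  7  8  9 10 11 12 13 14 15 16
     L  W  W  L  W  W  W  W  L  W  W  L  W  W  W  W  L
Position 16 is L, so the second player wins.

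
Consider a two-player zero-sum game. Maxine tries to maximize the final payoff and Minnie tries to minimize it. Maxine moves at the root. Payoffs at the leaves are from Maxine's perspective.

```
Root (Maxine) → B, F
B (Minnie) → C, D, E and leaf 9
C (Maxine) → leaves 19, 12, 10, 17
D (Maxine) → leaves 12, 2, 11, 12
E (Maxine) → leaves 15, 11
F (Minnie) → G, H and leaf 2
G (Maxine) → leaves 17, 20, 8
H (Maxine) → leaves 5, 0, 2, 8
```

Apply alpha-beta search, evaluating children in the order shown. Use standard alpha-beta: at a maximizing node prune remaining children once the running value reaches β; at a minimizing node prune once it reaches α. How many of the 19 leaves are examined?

17

C [α=-∞,β=+∞]: v=19
D [α=-∞,β=19]: v=12
E [α=-∞,β=12]: v=15 after child 1 ≥ β → β-cutoff, skip 1
B [α=-∞,β=+∞]: v=9
G [α=9,β=+∞]: v=20
H [α=9,β=20]: v=8
F [α=9,β=+∞]: v=8 after child 2 ≤ α → α-cutoff, skip 1
Root [α=-∞,β=+∞]: v=9
Leaves evaluated: 17 of 19.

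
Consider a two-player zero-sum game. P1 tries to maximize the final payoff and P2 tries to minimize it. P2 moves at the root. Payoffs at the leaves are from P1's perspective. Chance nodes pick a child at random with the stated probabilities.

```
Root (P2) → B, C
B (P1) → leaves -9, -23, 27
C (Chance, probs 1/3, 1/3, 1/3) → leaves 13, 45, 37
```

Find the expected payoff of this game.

27

B (P1): max(-9, -23, 27) = 27
C (Chance): 1/3·13 + 1/3·45 + 1/3·37 = 31.67
Root (P2): min(27, 31.67) = 27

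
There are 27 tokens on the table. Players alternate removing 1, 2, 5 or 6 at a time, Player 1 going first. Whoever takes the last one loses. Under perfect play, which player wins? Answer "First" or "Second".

First

Positions where the player to move wins (W) vs loses (L):
i:   0  1  2  3  4  5  6  7  8  9 10 11 12 13 14 15 16 17 18 19 20 21 22 23 24 25 26 27
     W  L  W  W  L  W  W  W  L  W  W  L  W  W  W  L  W  W  L  W  W  W  L  W  W  L  W  W
Position 27 is W, so the first player wins.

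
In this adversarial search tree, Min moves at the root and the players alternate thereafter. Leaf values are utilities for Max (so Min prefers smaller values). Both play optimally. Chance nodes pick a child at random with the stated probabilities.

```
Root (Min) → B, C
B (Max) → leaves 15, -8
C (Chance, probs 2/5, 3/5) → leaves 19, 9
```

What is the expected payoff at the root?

B (Max): max(15, -8) = 15
C (Chance): 2/5·19 + 3/5·9 = 13
Root (Min): min(15, 13) = 13

13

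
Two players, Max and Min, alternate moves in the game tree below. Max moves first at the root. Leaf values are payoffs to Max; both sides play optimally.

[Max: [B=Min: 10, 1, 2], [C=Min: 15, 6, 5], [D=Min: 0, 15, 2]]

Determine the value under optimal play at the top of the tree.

B (Min): min(10, 1, 2) = 1
C (Min): min(15, 6, 5) = 5
D (Min): min(0, 15, 2) = 0
Root (Max): max(1, 5, 0) = 5

5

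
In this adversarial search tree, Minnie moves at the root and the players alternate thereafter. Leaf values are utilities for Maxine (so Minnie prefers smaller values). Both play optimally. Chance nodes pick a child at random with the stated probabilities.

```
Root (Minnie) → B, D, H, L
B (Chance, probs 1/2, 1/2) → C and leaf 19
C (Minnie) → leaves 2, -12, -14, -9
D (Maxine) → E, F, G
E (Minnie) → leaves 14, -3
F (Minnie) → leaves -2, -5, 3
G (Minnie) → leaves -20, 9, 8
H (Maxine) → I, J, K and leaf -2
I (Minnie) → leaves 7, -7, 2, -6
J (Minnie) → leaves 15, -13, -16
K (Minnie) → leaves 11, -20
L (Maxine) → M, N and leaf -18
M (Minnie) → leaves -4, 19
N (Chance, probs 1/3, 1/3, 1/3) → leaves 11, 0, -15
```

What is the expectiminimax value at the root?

C (Minnie): min(2, -12, -14, -9) = -14
B (Chance): 1/2·-14 + 1/2·19 = 2.5
E (Minnie): min(14, -3) = -3
F (Minnie): min(-2, -5, 3) = -5
G (Minnie): min(-20, 9, 8) = -20
D (Maxine): max(-3, -5, -20) = -3
I (Minnie): min(7, -7, 2, -6) = -7
J (Minnie): min(15, -13, -16) = -16
K (Minnie): min(11, -20) = -20
H (Maxine): max(-7, -16, -20, -2) = -2
M (Minnie): min(-4, 19) = -4
N (Chance): 1/3·11 + 1/3·0 + 1/3·-15 = -1.33
L (Maxine): max(-4, -1.33, -18) = -1.33
Root (Minnie): min(2.5, -3, -2, -1.33) = -3

-3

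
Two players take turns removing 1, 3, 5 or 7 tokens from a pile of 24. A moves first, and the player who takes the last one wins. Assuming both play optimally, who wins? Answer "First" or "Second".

Mark each pile size as W (mover wins) or L (mover loses):
i:   0  1  2  3  4  5  6  7  8  9 10 11 12 13 14 15 16 17 18 19 20 21 22 23 24
     L  W  L  W  L  W  L  W  L  W  L  W  L  W  L  W  L  W  L  W  L  W  L  W  L
Position 24 is L, so the second player wins.

Second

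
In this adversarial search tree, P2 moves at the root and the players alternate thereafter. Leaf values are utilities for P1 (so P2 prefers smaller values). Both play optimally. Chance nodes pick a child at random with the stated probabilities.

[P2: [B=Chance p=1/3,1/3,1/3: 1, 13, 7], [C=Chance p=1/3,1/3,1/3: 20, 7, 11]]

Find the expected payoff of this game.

B (Chance): 1/3·1 + 1/3·13 + 1/3·7 = 7
C (Chance): 1/3·20 + 1/3·7 + 1/3·11 = 12.67
Root (P2): min(7, 12.67) = 7

7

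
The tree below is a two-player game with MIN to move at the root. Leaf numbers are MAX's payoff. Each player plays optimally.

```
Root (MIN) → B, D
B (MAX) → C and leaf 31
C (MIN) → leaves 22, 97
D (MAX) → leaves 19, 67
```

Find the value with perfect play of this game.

31

C (MIN): min(22, 97) = 22
B (MAX): max(22, 31) = 31
D (MAX): max(19, 67) = 67
Root (MIN): min(31, 67) = 31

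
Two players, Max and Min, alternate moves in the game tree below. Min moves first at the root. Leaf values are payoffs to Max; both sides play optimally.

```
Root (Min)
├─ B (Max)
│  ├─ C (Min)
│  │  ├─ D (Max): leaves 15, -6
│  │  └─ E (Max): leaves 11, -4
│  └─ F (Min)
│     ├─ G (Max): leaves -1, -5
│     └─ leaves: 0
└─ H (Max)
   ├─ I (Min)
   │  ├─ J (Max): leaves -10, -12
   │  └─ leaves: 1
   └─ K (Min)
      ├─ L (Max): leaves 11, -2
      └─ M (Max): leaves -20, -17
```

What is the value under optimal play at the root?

D (Max): max(15, -6) = 15
E (Max): max(11, -4) = 11
C (Min): min(15, 11) = 11
G (Max): max(-1, -5) = -1
F (Min): min(-1, 0) = -1
B (Max): max(11, -1) = 11
J (Max): max(-10, -12) = -10
I (Min): min(-10, 1) = -10
L (Max): max(11, -2) = 11
M (Max): max(-20, -17) = -17
K (Min): min(11, -17) = -17
H (Max): max(-10, -17) = -10
Root (Min): min(11, -10) = -10

-10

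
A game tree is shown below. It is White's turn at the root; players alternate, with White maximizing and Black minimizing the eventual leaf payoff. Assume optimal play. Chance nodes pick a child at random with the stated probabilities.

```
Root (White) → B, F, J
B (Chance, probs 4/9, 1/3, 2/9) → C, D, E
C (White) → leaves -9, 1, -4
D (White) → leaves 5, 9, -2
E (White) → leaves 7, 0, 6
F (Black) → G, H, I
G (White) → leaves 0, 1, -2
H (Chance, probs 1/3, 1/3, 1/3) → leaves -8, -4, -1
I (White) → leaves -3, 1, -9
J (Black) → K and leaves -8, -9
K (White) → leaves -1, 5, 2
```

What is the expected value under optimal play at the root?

5

C (White): max(-9, 1, -4) = 1
D (White): max(5, 9, -2) = 9
E (White): max(7, 0, 6) = 7
B (Chance): 4/9·1 + 1/3·9 + 2/9·7 = 5
G (White): max(0, 1, -2) = 1
H (Chance): 1/3·-8 + 1/3·-4 + 1/3·-1 = -4.33
I (White): max(-3, 1, -9) = 1
F (Black): min(1, -4.33, 1) = -4.33
K (White): max(-1, 5, 2) = 5
J (Black): min(5, -8, -9) = -9
Root (White): max(5, -4.33, -9) = 5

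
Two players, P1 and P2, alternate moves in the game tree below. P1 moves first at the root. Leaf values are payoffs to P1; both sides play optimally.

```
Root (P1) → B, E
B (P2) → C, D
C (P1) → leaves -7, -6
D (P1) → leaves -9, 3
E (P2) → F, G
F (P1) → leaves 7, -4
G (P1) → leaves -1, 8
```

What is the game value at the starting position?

7

C (P1): max(-7, -6) = -6
D (P1): max(-9, 3) = 3
B (P2): min(-6, 3) = -6
F (P1): max(7, -4) = 7
G (P1): max(-1, 8) = 8
E (P2): min(7, 8) = 7
Root (P1): max(-6, 7) = 7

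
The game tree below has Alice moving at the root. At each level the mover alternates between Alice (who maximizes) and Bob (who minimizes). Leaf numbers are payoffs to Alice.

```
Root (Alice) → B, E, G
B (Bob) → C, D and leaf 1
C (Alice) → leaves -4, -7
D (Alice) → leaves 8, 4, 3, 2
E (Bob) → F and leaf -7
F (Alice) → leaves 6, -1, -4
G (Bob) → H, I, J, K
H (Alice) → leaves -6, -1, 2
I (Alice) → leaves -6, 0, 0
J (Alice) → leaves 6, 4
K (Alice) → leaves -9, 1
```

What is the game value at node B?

C: max(-4, -7) = -4
D: max(8, 4, 3, 2) = 8
B: min(-4, 8, 1) = -4

-4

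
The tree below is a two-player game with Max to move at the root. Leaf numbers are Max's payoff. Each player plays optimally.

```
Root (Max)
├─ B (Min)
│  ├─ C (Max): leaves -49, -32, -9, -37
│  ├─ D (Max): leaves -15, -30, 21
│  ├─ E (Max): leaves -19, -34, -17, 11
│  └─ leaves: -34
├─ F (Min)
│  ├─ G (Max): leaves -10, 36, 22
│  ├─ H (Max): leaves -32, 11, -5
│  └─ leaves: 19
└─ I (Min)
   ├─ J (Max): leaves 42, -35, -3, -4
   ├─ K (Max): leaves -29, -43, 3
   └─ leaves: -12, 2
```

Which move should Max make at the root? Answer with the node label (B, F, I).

F

C (Max): max(-49, -32, -9, -37) = -9
D (Max): max(-15, -30, 21) = 21
E (Max): max(-19, -34, -17, 11) = 11
B (Min): min(-9, 21, 11, -34) = -34
G (Max): max(-10, 36, 22) = 36
H (Max): max(-32, 11, -5) = 11
F (Min): min(36, 11, 19) = 11
J (Max): max(42, -35, -3, -4) = 42
K (Max): max(-29, -43, 3) = 3
I (Min): min(42, 3, -12, 2) = -12
Root (Max): max(-34, 11, -12) = 11
Max picks the child with the highest value: F (value 11).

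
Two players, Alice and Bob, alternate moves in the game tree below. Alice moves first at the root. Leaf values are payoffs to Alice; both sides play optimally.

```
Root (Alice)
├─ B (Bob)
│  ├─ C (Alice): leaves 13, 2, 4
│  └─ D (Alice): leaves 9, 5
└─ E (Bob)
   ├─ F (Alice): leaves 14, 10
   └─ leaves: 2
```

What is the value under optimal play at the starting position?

C (Alice): max(13, 2, 4) = 13
D (Alice): max(9, 5) = 9
B (Bob): min(13, 9) = 9
F (Alice): max(14, 10) = 14
E (Bob): min(14, 2) = 2
Root (Alice): max(9, 2) = 9

9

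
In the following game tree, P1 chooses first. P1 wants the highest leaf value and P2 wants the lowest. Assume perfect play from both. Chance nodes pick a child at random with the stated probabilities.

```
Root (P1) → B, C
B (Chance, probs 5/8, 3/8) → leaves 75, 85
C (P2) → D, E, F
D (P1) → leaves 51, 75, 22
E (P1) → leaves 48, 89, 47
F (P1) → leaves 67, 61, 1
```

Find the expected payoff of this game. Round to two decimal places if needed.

B (Chance): 5/8·75 + 3/8·85 = 78.75
D (P1): max(51, 75, 22) = 75
E (P1): max(48, 89, 47) = 89
F (P1): max(67, 61, 1) = 67
C (P2): min(75, 89, 67) = 67
Root (P1): max(78.75, 67) = 78.75

78.75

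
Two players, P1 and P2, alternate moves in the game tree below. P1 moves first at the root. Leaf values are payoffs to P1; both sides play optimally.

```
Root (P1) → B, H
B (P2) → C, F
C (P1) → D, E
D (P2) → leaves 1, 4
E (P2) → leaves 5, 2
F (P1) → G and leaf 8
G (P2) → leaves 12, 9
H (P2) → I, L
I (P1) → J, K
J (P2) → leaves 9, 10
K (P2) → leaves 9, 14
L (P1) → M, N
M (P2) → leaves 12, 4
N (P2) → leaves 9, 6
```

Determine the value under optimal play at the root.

6

D (P2): min(1, 4) = 1
E (P2): min(5, 2) = 2
C (P1): max(1, 2) = 2
G (P2): min(12, 9) = 9
F (P1): max(9, 8) = 9
B (P2): min(2, 9) = 2
J (P2): min(9, 10) = 9
K (P2): min(9, 14) = 9
I (P1): max(9, 9) = 9
M (P2): min(12, 4) = 4
N (P2): min(9, 6) = 6
L (P1): max(4, 6) = 6
H (P2): min(9, 6) = 6
Root (P1): max(2, 6) = 6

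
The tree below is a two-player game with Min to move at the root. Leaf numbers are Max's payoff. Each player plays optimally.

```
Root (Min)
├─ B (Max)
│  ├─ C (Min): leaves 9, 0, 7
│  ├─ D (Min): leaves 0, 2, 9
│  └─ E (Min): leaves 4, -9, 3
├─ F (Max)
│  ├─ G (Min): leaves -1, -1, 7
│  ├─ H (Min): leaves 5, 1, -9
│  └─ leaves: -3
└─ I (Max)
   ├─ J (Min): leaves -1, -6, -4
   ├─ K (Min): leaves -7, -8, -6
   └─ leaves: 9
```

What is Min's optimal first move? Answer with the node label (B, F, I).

F

C (Min): min(9, 0, 7) = 0
D (Min): min(0, 2, 9) = 0
E (Min): min(4, -9, 3) = -9
B (Max): max(0, 0, -9) = 0
G (Min): min(-1, -1, 7) = -1
H (Min): min(5, 1, -9) = -9
F (Max): max(-1, -9, -3) = -1
J (Min): min(-1, -6, -4) = -6
K (Min): min(-7, -8, -6) = -8
I (Max): max(-6, -8, 9) = 9
Root (Min): min(0, -1, 9) = -1
Min picks the child with the lowest value: F (value -1).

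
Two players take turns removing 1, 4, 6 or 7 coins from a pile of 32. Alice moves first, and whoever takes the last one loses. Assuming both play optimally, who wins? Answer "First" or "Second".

Compute winning (W) and losing (L) positions by backward induction:
i:   0  1  2  3  4  5  6  7  8  9 10 11 12 13 14 15 16 17 18 19 20 21 22 23 24 25 26 27 28 29 30 31 32
     W  L  W  L  W  W  L  W  W  W  W  L  W  W  L  W  L  W  W  L  W  W  W  W  L  W  W  L  W  L  W  W  L
Position 32 is L, so the second player wins.

Second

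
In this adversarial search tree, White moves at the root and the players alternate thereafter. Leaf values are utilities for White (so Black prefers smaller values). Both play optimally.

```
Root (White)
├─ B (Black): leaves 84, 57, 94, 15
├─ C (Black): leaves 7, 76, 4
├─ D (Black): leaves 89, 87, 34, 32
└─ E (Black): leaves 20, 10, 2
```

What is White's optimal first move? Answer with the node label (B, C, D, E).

D

B (Black): min(84, 57, 94, 15) = 15
C (Black): min(7, 76, 4) = 4
D (Black): min(89, 87, 34, 32) = 32
E (Black): min(20, 10, 2) = 2
Root (White): max(15, 4, 32, 2) = 32
White picks the child with the highest value: D (value 32).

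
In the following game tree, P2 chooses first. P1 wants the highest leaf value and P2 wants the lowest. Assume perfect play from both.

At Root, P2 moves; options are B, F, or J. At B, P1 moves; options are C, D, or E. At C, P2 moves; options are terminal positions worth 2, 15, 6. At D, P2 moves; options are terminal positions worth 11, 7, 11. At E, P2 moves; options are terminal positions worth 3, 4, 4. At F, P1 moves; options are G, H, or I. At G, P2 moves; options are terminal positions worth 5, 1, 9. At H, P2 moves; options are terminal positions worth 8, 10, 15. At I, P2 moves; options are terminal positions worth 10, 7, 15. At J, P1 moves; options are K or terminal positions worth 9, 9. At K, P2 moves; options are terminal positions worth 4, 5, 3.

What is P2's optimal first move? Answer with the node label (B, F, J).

C (P2): min(2, 15, 6) = 2
D (P2): min(11, 7, 11) = 7
E (P2): min(3, 4, 4) = 3
B (P1): max(2, 7, 3) = 7
G (P2): min(5, 1, 9) = 1
H (P2): min(8, 10, 15) = 8
I (P2): min(10, 7, 15) = 7
F (P1): max(1, 8, 7) = 8
K (P2): min(4, 5, 3) = 3
J (P1): max(3, 9, 9) = 9
Root (P2): min(7, 8, 9) = 7
P2 picks the child with the lowest value: B (value 7).

B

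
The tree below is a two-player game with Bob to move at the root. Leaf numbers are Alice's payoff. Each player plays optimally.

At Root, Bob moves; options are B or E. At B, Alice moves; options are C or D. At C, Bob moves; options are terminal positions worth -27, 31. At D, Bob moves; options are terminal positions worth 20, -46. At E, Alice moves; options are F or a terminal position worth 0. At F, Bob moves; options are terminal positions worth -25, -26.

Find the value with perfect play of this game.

-27

C (Bob): min(-27, 31) = -27
D (Bob): min(20, -46) = -46
B (Alice): max(-27, -46) = -27
F (Bob): min(-25, -26) = -26
E (Alice): max(-26, 0) = 0
Root (Bob): min(-27, 0) = -27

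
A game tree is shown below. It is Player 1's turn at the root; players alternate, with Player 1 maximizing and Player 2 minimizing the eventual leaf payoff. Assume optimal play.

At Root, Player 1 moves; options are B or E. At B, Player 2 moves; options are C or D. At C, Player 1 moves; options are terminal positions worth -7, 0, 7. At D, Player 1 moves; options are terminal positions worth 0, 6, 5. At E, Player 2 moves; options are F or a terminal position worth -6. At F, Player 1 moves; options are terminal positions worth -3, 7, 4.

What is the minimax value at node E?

-6

F: max(-3, 7, 4) = 7
E: min(7, -6) = -6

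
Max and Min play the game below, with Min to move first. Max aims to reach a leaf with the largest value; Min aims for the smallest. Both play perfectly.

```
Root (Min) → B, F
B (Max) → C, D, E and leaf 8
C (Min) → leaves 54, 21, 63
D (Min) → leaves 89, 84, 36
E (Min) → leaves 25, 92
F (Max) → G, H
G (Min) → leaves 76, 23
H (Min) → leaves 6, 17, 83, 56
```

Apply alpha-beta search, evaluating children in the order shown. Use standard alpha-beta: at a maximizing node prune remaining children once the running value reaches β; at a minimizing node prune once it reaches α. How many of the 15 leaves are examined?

11

C [α=-∞,β=+∞]: v=21
D [α=21,β=+∞]: v=36
E [α=36,β=+∞]: v=25 after child 1 ≤ α → α-cutoff, skip 1
B [α=-∞,β=+∞]: v=36
G [α=-∞,β=36]: v=23
H [α=23,β=36]: v=6 after child 1 ≤ α → α-cutoff, skip 3
F [α=-∞,β=36]: v=23
Root [α=-∞,β=+∞]: v=23
Leaves evaluated: 11 of 15.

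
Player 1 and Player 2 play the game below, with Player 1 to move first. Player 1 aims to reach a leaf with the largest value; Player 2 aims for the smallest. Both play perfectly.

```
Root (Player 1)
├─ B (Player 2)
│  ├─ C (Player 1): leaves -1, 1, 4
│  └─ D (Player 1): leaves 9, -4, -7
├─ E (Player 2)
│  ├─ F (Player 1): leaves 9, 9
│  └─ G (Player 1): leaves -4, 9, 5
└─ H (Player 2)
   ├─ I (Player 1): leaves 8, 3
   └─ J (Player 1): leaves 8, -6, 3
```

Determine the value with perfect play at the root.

9

C (Player 1): max(-1, 1, 4) = 4
D (Player 1): max(9, -4, -7) = 9
B (Player 2): min(4, 9) = 4
F (Player 1): max(9, 9) = 9
G (Player 1): max(-4, 9, 5) = 9
E (Player 2): min(9, 9) = 9
I (Player 1): max(8, 3) = 8
J (Player 1): max(8, -6, 3) = 8
H (Player 2): min(8, 8) = 8
Root (Player 1): max(4, 9, 8) = 9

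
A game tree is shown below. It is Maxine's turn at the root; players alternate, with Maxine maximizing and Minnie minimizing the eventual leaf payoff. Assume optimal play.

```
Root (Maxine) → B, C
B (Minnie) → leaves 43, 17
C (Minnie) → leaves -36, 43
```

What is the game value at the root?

17

B (Minnie): min(43, 17) = 17
C (Minnie): min(-36, 43) = -36
Root (Maxine): max(17, -36) = 17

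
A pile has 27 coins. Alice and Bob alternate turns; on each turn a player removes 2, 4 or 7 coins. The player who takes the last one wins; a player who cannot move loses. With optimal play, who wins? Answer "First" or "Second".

Second

i:   0  1  2  3  4  5  6  7  8  9 10 11 12 13 14 15 16 17 18 19 20 21 22 23 24 25 26 27
     L  L  W  W  W  W  L  W  W  L  W  W  L  W  W  L  W  W  L  W  W  L  W  W  L  W  W  L
Position 27 is L, so the second player wins.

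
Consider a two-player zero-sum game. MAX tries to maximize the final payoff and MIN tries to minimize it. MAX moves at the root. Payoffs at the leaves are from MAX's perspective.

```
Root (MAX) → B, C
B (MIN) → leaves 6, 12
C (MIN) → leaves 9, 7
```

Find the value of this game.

B (MIN): min(6, 12) = 6
C (MIN): min(9, 7) = 7
Root (MAX): max(6, 7) = 7

7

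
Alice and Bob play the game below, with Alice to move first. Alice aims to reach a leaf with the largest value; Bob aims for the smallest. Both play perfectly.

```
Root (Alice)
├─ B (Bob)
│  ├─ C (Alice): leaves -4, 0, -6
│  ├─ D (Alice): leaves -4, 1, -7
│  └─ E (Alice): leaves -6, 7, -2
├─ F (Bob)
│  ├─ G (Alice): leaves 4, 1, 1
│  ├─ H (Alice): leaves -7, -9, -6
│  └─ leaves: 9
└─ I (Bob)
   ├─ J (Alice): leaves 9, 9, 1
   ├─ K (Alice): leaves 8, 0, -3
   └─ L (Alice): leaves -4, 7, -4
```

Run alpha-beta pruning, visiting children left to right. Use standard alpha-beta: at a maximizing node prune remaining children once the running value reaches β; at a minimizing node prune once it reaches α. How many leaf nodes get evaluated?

C [α=-∞,β=+∞]: v=0
D [α=-∞,β=0]: v=1 after child 2 ≥ β → β-cutoff, skip 1
E [α=-∞,β=0]: v=7 after child 2 ≥ β → β-cutoff, skip 1
B [α=-∞,β=+∞]: v=0
G [α=0,β=+∞]: v=4
H [α=0,β=4]: v=-6
F [α=0,β=+∞]: v=-6 after child 2 ≤ α → α-cutoff, skip 1
J [α=0,β=+∞]: v=9
K [α=0,β=9]: v=8
L [α=0,β=8]: v=7
I [α=0,β=+∞]: v=7
Root [α=-∞,β=+∞]: v=7
Leaves evaluated: 22 of 25.

22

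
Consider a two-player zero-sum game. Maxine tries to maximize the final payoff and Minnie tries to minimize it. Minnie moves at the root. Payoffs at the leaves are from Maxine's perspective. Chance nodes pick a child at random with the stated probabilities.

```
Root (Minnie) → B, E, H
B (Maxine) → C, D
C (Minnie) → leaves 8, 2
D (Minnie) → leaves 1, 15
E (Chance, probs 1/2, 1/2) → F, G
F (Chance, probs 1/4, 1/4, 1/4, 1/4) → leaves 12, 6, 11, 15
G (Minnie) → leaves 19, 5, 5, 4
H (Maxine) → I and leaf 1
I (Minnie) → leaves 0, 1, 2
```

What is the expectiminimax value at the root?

1

C (Minnie): min(8, 2) = 2
D (Minnie): min(1, 15) = 1
B (Maxine): max(2, 1) = 2
F (Chance): 1/4·12 + 1/4·6 + 1/4·11 + 1/4·15 = 11
G (Minnie): min(19, 5, 5, 4) = 4
E (Chance): 1/2·11 + 1/2·4 = 7.5
I (Minnie): min(0, 1, 2) = 0
H (Maxine): max(0, 1) = 1
Root (Minnie): min(2, 7.5, 1) = 1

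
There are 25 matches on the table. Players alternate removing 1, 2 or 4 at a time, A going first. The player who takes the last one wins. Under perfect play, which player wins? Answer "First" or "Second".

Compute winning (W) and losing (L) positions by backward induction:
i:   0  1  2  3  4  5  6  7  8  9 10 11 12 13 14 15 16 17 18 19 20 21 22 23 24 25
     L  W  W  L  W  W  L  W  W  L  W  W  L  W  W  L  W  W  L  W  W  L  W  W  L  W
Position 25 is W, so the first player wins.

First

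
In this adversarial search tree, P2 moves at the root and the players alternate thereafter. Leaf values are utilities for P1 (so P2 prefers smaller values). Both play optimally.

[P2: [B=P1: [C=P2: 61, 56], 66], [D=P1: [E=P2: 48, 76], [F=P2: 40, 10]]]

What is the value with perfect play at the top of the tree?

48

C (P2): min(61, 56) = 56
B (P1): max(56, 66) = 66
E (P2): min(48, 76) = 48
F (P2): min(40, 10) = 10
D (P1): max(48, 10) = 48
Root (P2): min(66, 48) = 48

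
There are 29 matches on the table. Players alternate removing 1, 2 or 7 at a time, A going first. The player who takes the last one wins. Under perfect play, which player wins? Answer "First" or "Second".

Mark each pile size as W (mover wins) or L (mover loses):
i:   0  1  2  3  4  5  6  7  8  9 10 11 12 13 14 15 16 17 18 19 20 21 22 23 24 25 26 27 28 29
     L  W  W  L  W  W  L  W  W  L  W  W  L  W  W  L  W  W  L  W  W  L  W  W  L  W  W  L  W  W
Position 29 is W, so the first player wins.

First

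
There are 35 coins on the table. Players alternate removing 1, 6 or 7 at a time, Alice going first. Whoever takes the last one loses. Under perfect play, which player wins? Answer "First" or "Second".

W/L table (W = player to move can force a win):
i:   0  1  2  3  4  5  6  7  8  9 10 11 12 13 14 15 16 17 18 19 20 21 22 23 24 25 26 27 28 29 30 31 32 33 34 35
     W  L  W  L  W  L  W  W  W  W  W  W  W  L  W  L  W  L  W  W  W  W  W  W  W  L  W  L  W  L  W  W  W  W  W  W
Position 35 is W, so the first player wins.

First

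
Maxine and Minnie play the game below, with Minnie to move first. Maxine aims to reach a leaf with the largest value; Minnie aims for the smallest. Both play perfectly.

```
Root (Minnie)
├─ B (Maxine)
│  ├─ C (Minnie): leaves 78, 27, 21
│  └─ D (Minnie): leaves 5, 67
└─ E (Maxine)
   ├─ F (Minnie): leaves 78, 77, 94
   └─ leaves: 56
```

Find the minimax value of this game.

C (Minnie): min(78, 27, 21) = 21
D (Minnie): min(5, 67) = 5
B (Maxine): max(21, 5) = 21
F (Minnie): min(78, 77, 94) = 77
E (Maxine): max(77, 56) = 77
Root (Minnie): min(21, 77) = 21

21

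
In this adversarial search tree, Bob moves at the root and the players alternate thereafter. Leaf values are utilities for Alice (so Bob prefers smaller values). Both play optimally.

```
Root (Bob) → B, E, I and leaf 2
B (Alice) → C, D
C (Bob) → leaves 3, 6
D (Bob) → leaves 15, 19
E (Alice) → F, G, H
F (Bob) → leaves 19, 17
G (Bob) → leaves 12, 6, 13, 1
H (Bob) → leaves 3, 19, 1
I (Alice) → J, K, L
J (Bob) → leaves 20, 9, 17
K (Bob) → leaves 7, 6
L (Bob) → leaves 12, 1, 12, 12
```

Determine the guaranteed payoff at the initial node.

C (Bob): min(3, 6) = 3
D (Bob): min(15, 19) = 15
B (Alice): max(3, 15) = 15
F (Bob): min(19, 17) = 17
G (Bob): min(12, 6, 13, 1) = 1
H (Bob): min(3, 19, 1) = 1
E (Alice): max(17, 1, 1) = 17
J (Bob): min(20, 9, 17) = 9
K (Bob): min(7, 6) = 6
L (Bob): min(12, 1, 12, 12) = 1
I (Alice): max(9, 6, 1) = 9
Root (Bob): min(15, 17, 9, 2) = 2

2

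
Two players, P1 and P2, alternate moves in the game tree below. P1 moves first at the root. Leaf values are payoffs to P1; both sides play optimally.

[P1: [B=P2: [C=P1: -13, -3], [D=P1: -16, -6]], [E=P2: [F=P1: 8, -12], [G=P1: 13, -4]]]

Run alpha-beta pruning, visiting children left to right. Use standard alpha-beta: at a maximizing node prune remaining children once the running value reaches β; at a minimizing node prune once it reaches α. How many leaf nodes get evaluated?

7

C [α=-∞,β=+∞]: v=-3
D [α=-∞,β=-3]: v=-6
B [α=-∞,β=+∞]: v=-6
F [α=-6,β=+∞]: v=8
G [α=-6,β=8]: v=13 after child 1 ≥ β → β-cutoff, skip 1
E [α=-6,β=+∞]: v=8
Root [α=-∞,β=+∞]: v=8
Leaves evaluated: 7 of 8.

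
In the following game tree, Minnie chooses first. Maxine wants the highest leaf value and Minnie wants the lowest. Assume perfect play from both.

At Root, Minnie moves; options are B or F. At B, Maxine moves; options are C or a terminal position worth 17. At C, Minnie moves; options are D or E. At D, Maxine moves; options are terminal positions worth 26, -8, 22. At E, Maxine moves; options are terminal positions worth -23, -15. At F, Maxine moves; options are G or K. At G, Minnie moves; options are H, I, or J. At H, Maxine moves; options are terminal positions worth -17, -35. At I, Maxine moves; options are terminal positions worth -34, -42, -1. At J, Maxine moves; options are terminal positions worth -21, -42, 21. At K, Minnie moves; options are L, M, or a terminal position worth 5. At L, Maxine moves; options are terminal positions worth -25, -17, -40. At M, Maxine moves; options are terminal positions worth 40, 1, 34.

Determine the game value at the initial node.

D (Maxine): max(26, -8, 22) = 26
E (Maxine): max(-23, -15) = -15
C (Minnie): min(26, -15) = -15
B (Maxine): max(-15, 17) = 17
H (Maxine): max(-17, -35) = -17
I (Maxine): max(-34, -42, -1) = -1
J (Maxine): max(-21, -42, 21) = 21
G (Minnie): min(-17, -1, 21) = -17
L (Maxine): max(-25, -17, -40) = -17
M (Maxine): max(40, 1, 34) = 40
K (Minnie): min(-17, 40, 5) = -17
F (Maxine): max(-17, -17) = -17
Root (Minnie): min(17, -17) = -17

-17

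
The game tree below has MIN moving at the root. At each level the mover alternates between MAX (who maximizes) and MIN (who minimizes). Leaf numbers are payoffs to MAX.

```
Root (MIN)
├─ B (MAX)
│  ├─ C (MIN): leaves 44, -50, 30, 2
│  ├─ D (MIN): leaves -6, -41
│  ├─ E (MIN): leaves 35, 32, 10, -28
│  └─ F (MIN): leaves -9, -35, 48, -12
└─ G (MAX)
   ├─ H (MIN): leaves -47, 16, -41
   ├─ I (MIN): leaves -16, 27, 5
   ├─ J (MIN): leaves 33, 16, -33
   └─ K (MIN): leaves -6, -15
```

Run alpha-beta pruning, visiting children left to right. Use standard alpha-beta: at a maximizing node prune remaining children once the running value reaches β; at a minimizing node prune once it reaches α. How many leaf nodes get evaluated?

18

C [α=-∞,β=+∞]: v=-50
D [α=-50,β=+∞]: v=-41
E [α=-41,β=+∞]: v=-28
F [α=-28,β=+∞]: v=-35 after child 2 ≤ α → α-cutoff, skip 2
B [α=-∞,β=+∞]: v=-28
H [α=-∞,β=-28]: v=-47
I [α=-47,β=-28]: v=-16
G [α=-∞,β=-28]: v=-16 after child 2 ≥ β → β-cutoff, skip 2
Root [α=-∞,β=+∞]: v=-28
Leaves evaluated: 18 of 25.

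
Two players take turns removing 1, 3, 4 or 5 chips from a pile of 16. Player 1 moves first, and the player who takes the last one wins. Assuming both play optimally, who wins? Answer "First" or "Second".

i:   0  1  2  3  4  5  6  7  8  9 10 11 12 13 14 15 16
     L  W  L  W  W  W  W  W  L  W  L  W  W  W  W  W  L
Position 16 is L, so the second player wins.

Second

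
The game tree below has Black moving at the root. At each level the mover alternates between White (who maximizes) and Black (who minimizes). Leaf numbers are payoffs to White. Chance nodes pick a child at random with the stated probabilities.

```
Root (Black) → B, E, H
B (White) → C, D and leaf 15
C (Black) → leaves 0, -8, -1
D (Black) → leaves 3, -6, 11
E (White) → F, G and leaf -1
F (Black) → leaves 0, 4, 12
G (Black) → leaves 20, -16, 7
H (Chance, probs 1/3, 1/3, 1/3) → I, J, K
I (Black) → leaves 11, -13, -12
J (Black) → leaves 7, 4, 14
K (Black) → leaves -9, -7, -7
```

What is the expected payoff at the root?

-6

C (Black): min(0, -8, -1) = -8
D (Black): min(3, -6, 11) = -6
B (White): max(-8, -6, 15) = 15
F (Black): min(0, 4, 12) = 0
G (Black): min(20, -16, 7) = -16
E (White): max(0, -16, -1) = 0
I (Black): min(11, -13, -12) = -13
J (Black): min(7, 4, 14) = 4
K (Black): min(-9, -7, -7) = -9
H (Chance): 1/3·-13 + 1/3·4 + 1/3·-9 = -6
Root (Black): min(15, 0, -6) = -6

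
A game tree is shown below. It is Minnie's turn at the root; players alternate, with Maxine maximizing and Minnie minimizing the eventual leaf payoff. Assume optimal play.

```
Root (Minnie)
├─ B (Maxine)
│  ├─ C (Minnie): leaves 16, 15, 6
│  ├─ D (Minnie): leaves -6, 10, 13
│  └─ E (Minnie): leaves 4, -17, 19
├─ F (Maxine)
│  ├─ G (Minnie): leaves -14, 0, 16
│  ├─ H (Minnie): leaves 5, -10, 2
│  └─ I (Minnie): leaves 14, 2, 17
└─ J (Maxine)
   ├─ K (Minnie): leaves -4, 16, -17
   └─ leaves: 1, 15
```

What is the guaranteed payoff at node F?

G: min(-14, 0, 16) = -14
H: min(5, -10, 2) = -10
I: min(14, 2, 17) = 2
F: max(-14, -10, 2) = 2

2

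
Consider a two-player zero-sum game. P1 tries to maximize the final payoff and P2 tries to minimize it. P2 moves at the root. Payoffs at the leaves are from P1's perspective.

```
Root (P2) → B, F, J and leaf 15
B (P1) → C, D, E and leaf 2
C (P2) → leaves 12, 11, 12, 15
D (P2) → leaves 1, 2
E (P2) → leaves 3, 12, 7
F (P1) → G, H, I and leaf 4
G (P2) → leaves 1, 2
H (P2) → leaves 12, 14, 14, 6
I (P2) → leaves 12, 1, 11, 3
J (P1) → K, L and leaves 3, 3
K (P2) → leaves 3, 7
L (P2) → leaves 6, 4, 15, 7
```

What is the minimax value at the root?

4

C (P2): min(12, 11, 12, 15) = 11
D (P2): min(1, 2) = 1
E (P2): min(3, 12, 7) = 3
B (P1): max(11, 1, 3, 2) = 11
G (P2): min(1, 2) = 1
H (P2): min(12, 14, 14, 6) = 6
I (P2): min(12, 1, 11, 3) = 1
F (P1): max(1, 6, 1, 4) = 6
K (P2): min(3, 7) = 3
L (P2): min(6, 4, 15, 7) = 4
J (P1): max(3, 4, 3, 3) = 4
Root (P2): min(11, 6, 4, 15) = 4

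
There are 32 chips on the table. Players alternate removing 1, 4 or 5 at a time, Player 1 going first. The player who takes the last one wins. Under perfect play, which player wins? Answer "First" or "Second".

Second

Positions where the player to move wins (W) vs loses (L):
i:   0  1  2  3  4  5  6  7  8  9 10 11 12 13 14 15 16 17 18 19 20 21 22 23 24 25 26 27 28 29 30 31 32
     L  W  L  W  W  W  W  W  L  W  L  W  W  W  W  W  L  W  L  W  W  W  W  W  L  W  L  W  W  W  W  W  L
Position 32 is L, so the second player wins.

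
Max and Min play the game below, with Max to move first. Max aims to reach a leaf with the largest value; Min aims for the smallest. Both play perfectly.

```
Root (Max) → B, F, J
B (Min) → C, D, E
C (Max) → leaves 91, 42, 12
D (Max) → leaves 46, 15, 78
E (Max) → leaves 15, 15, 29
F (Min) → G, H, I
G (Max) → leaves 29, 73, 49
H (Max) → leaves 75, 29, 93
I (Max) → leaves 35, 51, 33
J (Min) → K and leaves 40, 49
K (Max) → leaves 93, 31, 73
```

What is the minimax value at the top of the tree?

C (Max): max(91, 42, 12) = 91
D (Max): max(46, 15, 78) = 78
E (Max): max(15, 15, 29) = 29
B (Min): min(91, 78, 29) = 29
G (Max): max(29, 73, 49) = 73
H (Max): max(75, 29, 93) = 93
I (Max): max(35, 51, 33) = 51
F (Min): min(73, 93, 51) = 51
K (Max): max(93, 31, 73) = 93
J (Min): min(93, 40, 49) = 40
Root (Max): max(29, 51, 40) = 51

51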